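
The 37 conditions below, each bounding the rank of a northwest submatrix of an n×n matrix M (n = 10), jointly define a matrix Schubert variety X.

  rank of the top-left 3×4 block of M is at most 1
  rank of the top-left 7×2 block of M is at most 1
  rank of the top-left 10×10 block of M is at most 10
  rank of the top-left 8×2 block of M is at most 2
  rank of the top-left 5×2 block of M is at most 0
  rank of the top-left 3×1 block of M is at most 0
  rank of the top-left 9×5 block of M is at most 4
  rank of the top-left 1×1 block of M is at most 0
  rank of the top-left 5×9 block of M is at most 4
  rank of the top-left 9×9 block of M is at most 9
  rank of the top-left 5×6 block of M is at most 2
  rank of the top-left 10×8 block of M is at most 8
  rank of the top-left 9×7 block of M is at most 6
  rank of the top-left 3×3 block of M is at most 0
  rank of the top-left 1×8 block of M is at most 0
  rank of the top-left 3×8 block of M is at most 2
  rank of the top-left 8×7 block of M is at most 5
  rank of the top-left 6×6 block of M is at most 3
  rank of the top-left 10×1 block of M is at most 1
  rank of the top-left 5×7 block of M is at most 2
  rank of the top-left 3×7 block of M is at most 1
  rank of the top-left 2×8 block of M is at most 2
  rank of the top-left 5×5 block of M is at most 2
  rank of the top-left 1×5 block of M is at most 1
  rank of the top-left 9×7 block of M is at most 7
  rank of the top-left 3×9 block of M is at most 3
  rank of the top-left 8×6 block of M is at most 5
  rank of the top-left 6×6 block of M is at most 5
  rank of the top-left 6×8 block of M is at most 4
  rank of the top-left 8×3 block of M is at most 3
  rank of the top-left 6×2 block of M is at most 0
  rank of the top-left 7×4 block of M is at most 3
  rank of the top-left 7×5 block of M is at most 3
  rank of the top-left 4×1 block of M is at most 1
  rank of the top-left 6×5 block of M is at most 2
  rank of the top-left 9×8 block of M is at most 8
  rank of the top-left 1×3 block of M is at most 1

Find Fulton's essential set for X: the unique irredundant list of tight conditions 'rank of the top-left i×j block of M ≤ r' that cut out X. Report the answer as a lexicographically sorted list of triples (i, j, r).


The tightest implied rank at each (i,j), from the 37 conditions:

  i=1: 0 | 0 | 0 | 0 | 0 | 0 | 0 | 0 | 1 | 1
  i=2: 0 | 0 | 0 | 1 | 1 | 1 | 1 | 1 | 2 | 2
  i=3: 0 | 0 | 0 | 1 | 1 | 1 | 1 | 2 | 3 | 3
  i=4: 0 | 0 | 1 | 2 | 2 | 2 | 2 | 3 | 4 | 4
  i=5: 0 | 0 | 1 | 2 | 2 | 2 | 2 | 3 | 4 | 5
  i=6: 0 | 0 | 1 | 2 | 2 | 3 | 3 | 4 | 5 | 6
  i=7: 1 | 1 | 2 | 3 | 3 | 4 | 4 | 5 | 6 | 7
  i=8: 1 | 2 | 3 | 4 | 4 | 5 | 5 | 6 | 7 | 8
  i=9: 1 | 2 | 3 | 4 | 4 | 5 | 6 | 7 | 8 | 9
  i=10: 1 | 2 | 3 | 4 | 5 | 6 | 7 | 8 | 9 | 10

the unique w with this rank table is (9, 4, 8, 3, 10, 6, 1, 2, 7, 5).

Fulton essential set (7 of the 28 Rothe cells):

[(1, 8, 0), (3, 3, 0), (3, 7, 1), (5, 7, 2), (6, 2, 0), (6, 5, 2), (9, 5, 4)]


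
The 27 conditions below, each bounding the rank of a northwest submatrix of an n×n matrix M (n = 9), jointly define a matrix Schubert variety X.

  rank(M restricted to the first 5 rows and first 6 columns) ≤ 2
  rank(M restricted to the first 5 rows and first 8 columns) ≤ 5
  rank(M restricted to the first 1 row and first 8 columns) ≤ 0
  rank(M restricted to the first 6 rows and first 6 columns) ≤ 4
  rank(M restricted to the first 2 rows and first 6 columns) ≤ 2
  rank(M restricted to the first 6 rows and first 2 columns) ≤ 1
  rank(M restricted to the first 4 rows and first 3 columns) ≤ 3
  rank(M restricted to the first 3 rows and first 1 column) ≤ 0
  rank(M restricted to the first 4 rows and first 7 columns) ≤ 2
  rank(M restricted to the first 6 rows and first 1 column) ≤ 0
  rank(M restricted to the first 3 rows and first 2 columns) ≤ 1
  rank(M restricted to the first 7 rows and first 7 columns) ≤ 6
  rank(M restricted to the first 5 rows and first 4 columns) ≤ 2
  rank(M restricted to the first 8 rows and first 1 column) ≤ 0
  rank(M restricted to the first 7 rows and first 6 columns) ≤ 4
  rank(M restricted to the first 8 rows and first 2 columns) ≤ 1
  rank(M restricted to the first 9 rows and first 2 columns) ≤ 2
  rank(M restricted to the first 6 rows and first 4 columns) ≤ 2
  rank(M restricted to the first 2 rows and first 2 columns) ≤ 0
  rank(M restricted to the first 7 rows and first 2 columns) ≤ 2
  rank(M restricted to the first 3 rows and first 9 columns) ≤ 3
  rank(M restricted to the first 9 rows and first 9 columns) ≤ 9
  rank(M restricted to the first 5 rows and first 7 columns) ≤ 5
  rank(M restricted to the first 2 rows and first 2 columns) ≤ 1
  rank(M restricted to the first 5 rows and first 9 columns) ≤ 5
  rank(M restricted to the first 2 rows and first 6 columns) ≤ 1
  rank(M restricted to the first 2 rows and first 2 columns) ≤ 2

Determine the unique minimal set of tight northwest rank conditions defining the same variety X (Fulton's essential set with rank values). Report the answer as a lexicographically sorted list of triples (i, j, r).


Propagating the 27 rank bounds to every northwest block:

  row 1: 0  0  0  0  0  0  0  0  1
  row 2: 0  0  1  1  1  1  1  1  2
  row 3: 0  1  2  2  2  2  2  2  3
  row 4: 0  1  2  2  2  2  2  3  4
  row 5: 0  1  2  2  2  2  3  4  5
  row 6: 0  1  2  2  3  3  4  5  6
  row 7: 0  1  2  3  4  4  5  6  7
  row 8: 0  1  2  3  4  5  6  7  8
  row 9: 1  2  3  4  5  6  7  8  9

hence w(1..9) = (9, 3, 2, 8, 7, 5, 4, 6, 1).

ℓ(w)=24; the 6 essential cells (i,j,r):

[(1, 8, 0), (2, 2, 0), (4, 7, 2), (5, 6, 2), (6, 4, 2), (8, 1, 0)]


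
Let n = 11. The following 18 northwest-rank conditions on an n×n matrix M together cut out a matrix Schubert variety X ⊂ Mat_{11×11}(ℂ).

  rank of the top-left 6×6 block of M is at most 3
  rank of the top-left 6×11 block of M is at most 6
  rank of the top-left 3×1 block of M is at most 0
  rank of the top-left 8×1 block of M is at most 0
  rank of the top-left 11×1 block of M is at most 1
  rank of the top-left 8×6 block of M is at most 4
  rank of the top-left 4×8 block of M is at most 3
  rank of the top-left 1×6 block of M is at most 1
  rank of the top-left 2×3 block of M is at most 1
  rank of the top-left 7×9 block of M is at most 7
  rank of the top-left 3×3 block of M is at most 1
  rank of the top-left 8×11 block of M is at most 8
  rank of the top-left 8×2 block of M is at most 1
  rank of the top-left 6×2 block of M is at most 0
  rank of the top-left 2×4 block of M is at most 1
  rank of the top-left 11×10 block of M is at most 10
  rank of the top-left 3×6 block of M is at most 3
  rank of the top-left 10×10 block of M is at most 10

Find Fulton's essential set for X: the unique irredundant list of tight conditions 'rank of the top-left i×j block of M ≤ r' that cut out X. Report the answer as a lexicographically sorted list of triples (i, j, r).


Reconstructing r_w from the 18 given conditions:

  0 0 1 1 1 1 1 1 1 1 1
  0 0 1 1 2 2 2 2 2 2 2
  0 0 1 2 3 3 3 3 3 3 3
  0 0 1 2 3 3 3 3 4 4 4
  0 0 1 2 3 3 4 4 5 5 5
  0 0 1 2 3 3 4 5 6 6 6
  0 1 2 3 4 4 5 6 7 7 7
  0 1 2 3 4 4 5 6 7 8 8
  1 2 3 4 5 5 6 7 8 9 9
  1 2 3 4 5 6 7 8 9 10 10
  1 2 3 4 5 6 7 8 9 10 11

the unique w with this rank table is (3, 5, 4, 9, 7, 8, 2, 10, 1, 6, 11).

6 SE-corners of the 21-cell Rothe diagram give Ess(w):

[(2, 4, 1), (4, 8, 3), (6, 2, 0), (6, 6, 3), (8, 1, 0), (8, 6, 4)]


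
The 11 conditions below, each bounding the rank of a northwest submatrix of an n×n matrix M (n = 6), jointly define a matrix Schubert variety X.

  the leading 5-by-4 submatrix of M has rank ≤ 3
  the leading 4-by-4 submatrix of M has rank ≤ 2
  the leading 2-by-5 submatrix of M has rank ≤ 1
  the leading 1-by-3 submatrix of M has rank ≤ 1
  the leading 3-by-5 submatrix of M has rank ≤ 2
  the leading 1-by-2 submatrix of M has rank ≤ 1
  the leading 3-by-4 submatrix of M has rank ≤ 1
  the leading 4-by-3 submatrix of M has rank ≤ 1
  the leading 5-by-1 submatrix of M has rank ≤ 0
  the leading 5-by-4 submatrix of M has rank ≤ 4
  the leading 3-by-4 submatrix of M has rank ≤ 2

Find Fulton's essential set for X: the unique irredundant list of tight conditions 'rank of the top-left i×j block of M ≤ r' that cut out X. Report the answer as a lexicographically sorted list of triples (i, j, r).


Recovering R(i,j) via the rank-extension bound from the 11 conditions:

  i=1: 0 | 1 | 1 | 1 | 1 | 1
  i=2: 0 | 1 | 1 | 1 | 1 | 2
  i=3: 0 | 1 | 1 | 1 | 2 | 3
  i=4: 0 | 1 | 1 | 2 | 3 | 4
  i=5: 0 | 1 | 2 | 3 | 4 | 5
  i=6: 1 | 2 | 3 | 4 | 5 | 6

second differences of R give the permutation w = (2, 6, 5, 4, 3, 1).

ℓ(w)=11; the 4 essential cells (i,j,r):

[(2, 5, 1), (3, 4, 1), (4, 3, 1), (5, 1, 0)]


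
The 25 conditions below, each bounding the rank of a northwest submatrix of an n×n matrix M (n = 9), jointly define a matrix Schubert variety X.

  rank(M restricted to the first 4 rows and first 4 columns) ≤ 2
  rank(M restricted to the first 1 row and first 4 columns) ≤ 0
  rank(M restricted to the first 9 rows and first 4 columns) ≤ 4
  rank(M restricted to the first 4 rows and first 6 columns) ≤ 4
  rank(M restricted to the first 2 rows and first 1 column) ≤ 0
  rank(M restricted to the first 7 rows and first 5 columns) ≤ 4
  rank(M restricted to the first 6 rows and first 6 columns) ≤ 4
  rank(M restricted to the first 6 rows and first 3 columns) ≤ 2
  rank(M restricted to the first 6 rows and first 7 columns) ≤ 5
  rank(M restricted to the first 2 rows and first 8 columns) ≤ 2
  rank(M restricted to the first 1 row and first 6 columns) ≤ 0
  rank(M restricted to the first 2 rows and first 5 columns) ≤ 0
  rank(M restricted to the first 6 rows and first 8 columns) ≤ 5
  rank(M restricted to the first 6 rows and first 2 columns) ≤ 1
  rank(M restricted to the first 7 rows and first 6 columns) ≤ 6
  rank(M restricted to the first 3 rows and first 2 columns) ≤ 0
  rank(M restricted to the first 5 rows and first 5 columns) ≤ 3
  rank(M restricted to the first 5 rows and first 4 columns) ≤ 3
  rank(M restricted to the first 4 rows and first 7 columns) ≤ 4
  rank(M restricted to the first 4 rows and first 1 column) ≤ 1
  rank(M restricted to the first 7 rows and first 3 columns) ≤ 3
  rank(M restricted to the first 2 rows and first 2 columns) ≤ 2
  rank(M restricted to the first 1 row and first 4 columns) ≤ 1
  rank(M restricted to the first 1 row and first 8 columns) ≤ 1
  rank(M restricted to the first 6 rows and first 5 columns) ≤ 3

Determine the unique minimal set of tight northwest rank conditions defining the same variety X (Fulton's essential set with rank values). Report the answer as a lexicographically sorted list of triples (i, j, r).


Propagating the 25 rank bounds to every northwest block:

  0  0  0  0  0  0  1  1  1
  0  0  0  0  0  1  2  2  2
  0  0  1  1  1  2  3  3  3
  1  1  2  2  2  3  4  4  4
  1  1  2  3  3  4  5  5  5
  1  1  2  3  3  4  5  5  6
  1  2  3  4  4  5  6  6  7
  1  2  3  4  5  6  7  7  8
  1  2  3  4  5  6  7  8  9

hence w(1..9) = (7, 6, 3, 1, 4, 9, 2, 5, 8).

ℓ(w)=17; the 6 essential cells (i,j,r):

[(1, 6, 0), (2, 5, 0), (3, 2, 0), (6, 2, 1), (6, 5, 3), (6, 8, 5)]


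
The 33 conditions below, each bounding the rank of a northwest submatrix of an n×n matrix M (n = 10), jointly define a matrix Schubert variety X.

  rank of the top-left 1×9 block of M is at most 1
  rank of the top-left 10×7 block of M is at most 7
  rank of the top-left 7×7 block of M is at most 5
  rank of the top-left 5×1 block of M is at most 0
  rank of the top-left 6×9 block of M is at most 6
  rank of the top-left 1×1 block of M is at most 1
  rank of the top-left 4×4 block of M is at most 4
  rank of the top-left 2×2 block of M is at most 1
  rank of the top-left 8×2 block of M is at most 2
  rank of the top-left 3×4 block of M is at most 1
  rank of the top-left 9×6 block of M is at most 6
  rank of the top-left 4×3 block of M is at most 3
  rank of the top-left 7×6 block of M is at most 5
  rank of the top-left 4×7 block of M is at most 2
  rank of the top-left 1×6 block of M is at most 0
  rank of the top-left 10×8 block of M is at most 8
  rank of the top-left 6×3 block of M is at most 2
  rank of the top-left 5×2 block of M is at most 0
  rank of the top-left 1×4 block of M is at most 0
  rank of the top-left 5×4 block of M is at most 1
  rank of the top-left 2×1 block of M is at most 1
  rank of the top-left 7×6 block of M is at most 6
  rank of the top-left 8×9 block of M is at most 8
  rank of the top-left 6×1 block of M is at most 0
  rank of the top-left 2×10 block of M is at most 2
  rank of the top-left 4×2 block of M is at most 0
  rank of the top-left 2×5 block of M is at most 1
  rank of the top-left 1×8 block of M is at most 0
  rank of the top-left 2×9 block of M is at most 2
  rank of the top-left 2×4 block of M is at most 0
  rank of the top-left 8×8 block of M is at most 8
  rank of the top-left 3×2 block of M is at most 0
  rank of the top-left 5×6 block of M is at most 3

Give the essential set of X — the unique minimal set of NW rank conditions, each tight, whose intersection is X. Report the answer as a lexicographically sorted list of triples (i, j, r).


Propagating the 33 rank bounds to every northwest block:

  R[1]: 0, 0, 0, 0, 0, 0, 0, 0, 1, 1
  R[2]: 0, 0, 0, 0, 1, 1, 1, 1, 2, 2
  R[3]: 0, 0, 1, 1, 2, 2, 2, 2, 3, 3
  R[4]: 0, 0, 1, 1, 2, 2, 2, 3, 4, 4
  R[5]: 0, 0, 1, 1, 2, 3, 3, 4, 5, 5
  R[6]: 0, 1, 2, 2, 3, 4, 4, 5, 6, 6
  R[7]: 1, 2, 3, 3, 4, 5, 5, 6, 7, 7
  R[8]: 1, 2, 3, 4, 5, 6, 6, 7, 8, 8
  R[9]: 1, 2, 3, 4, 5, 6, 7, 8, 9, 9
  R[10]: 1, 2, 3, 4, 5, 6, 7, 8, 9, 10

reading off 1-entries of Δ²R: w = (9, 5, 3, 8, 6, 2, 1, 4, 7, 10).

D(w) has 23 cells with 6 SE-corners; essential set:

[(1, 8, 0), (2, 4, 0), (4, 7, 2), (5, 2, 0), (5, 4, 1), (6, 1, 0)]


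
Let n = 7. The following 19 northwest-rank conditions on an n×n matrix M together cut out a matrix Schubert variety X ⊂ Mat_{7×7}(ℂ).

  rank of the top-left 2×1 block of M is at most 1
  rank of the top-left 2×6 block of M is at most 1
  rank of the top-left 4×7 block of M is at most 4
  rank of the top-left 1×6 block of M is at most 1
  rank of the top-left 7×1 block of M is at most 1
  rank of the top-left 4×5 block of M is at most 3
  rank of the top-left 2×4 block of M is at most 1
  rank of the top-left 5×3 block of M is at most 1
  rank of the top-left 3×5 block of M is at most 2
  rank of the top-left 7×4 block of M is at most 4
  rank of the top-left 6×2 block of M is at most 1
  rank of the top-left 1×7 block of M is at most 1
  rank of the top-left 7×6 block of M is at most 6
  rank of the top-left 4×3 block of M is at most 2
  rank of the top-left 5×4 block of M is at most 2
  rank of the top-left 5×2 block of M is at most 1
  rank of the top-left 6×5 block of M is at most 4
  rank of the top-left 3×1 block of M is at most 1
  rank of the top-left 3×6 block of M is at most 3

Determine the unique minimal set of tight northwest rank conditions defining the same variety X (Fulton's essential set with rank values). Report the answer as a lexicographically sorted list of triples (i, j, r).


Propagating the 19 rank bounds to every northwest block:

  row 1: 1 1 1 1 1 1 1
  row 2: 1 1 1 1 1 1 2
  row 3: 1 1 1 2 2 2 3
  row 4: 1 1 1 2 3 3 4
  row 5: 1 1 1 2 3 4 5
  row 6: 1 1 2 3 4 5 6
  row 7: 1 2 3 4 5 6 7

second differences of R give the permutation w = (1, 7, 4, 5, 6, 3, 2).

ℓ(w)=12; the 3 essential cells (i,j,r):

[(2, 6, 1), (5, 3, 1), (6, 2, 1)]


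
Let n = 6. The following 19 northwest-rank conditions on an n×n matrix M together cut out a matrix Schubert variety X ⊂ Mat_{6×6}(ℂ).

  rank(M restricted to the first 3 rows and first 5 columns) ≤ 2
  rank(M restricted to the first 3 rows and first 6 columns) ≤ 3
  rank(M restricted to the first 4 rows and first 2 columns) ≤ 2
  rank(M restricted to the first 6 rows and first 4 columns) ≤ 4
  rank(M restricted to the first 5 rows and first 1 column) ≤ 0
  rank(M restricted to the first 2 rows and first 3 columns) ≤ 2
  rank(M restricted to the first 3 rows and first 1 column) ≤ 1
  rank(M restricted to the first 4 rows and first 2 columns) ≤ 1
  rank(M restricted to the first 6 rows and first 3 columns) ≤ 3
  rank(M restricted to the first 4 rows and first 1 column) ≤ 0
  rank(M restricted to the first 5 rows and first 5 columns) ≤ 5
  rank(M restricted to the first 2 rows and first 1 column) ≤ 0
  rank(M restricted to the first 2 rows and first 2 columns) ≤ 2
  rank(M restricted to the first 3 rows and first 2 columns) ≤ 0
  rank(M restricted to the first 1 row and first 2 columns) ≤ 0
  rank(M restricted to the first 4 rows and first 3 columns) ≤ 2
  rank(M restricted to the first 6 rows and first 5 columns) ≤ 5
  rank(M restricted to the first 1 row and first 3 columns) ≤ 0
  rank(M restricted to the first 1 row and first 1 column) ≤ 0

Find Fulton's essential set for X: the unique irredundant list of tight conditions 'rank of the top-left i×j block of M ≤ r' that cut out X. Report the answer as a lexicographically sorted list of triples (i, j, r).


Computing R[i][j] = min implied NW-rank bound (n=6, 19 conditions):

  i=1: 0 | 0 | 0 | 1 | 1 | 1
  i=2: 0 | 0 | 1 | 2 | 2 | 2
  i=3: 0 | 0 | 1 | 2 | 2 | 3
  i=4: 0 | 1 | 2 | 3 | 3 | 4
  i=5: 0 | 1 | 2 | 3 | 4 | 5
  i=6: 1 | 2 | 3 | 4 | 5 | 6

the unique w with this rank table is (4, 3, 6, 2, 5, 1).

4 SE-corners of the 10-cell Rothe diagram give Ess(w):

[(1, 3, 0), (3, 2, 0), (3, 5, 2), (5, 1, 0)]


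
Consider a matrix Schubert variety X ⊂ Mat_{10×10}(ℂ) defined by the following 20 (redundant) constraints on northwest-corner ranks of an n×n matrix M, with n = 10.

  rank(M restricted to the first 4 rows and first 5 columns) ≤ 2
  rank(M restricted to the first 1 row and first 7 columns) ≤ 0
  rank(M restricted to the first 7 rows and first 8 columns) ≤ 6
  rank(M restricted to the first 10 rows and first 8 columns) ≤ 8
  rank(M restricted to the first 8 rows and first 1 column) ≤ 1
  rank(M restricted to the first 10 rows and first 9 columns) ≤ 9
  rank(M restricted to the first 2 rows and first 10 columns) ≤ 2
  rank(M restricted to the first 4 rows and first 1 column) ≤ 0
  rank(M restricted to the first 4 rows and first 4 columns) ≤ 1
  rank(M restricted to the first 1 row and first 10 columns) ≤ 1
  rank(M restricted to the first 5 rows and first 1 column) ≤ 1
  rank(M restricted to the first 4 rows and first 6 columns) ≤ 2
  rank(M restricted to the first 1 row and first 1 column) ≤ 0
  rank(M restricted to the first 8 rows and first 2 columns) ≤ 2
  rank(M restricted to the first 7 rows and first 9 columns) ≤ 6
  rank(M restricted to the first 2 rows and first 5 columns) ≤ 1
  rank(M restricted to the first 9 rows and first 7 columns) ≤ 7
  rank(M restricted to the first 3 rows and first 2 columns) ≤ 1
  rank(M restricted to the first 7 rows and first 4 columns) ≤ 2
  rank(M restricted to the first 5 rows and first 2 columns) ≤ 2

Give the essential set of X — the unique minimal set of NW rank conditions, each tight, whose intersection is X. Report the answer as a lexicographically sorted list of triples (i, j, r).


Reconstructing r_w from the 20 given conditions:

  R[1]: 0, 0, 0, 0, 0, 0, 0, 1, 1, 1
  R[2]: 0, 1, 1, 1, 1, 1, 1, 2, 2, 2
  R[3]: 0, 1, 1, 1, 2, 2, 2, 3, 3, 3
  R[4]: 0, 1, 1, 1, 2, 2, 3, 4, 4, 4
  R[5]: 1, 2, 2, 2, 3, 3, 4, 5, 5, 5
  R[6]: 1, 2, 2, 2, 3, 4, 5, 6, 6, 6
  R[7]: 1, 2, 2, 2, 3, 4, 5, 6, 6, 7
  R[8]: 1, 2, 3, 3, 4, 5, 6, 7, 7, 8
  R[9]: 1, 2, 3, 4, 5, 6, 7, 8, 8, 9
  R[10]: 1, 2, 3, 4, 5, 6, 7, 8, 9, 10

hence w(1..10) = (8, 2, 5, 7, 1, 6, 10, 3, 4, 9).

D(w) has 20 cells with 6 SE-corners; essential set:

[(1, 7, 0), (4, 1, 0), (4, 4, 1), (4, 6, 2), (7, 4, 2), (7, 9, 6)]


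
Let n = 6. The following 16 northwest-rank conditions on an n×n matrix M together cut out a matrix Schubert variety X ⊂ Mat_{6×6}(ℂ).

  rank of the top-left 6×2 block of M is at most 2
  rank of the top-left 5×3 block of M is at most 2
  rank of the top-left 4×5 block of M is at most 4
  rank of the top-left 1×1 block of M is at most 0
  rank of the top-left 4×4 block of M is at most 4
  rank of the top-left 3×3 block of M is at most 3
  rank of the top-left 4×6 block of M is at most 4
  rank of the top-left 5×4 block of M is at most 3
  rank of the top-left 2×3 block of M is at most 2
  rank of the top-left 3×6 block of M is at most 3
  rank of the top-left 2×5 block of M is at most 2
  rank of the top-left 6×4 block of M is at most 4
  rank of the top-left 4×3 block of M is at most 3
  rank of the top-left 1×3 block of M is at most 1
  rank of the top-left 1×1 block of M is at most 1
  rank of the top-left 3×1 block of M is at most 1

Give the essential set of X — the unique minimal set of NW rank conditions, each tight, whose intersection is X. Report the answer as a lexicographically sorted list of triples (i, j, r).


Reconstructing r_w from the 16 given conditions:

  i=1: 0 1 1 1 1 1
  i=2: 1 2 2 2 2 2
  i=3: 1 2 2 3 3 3
  i=4: 1 2 2 3 4 4
  i=5: 1 2 2 3 4 5
  i=6: 1 2 3 4 5 6

so w = (2, 1, 4, 5, 6, 3).

|D(w)|=4, |Ess(w)|=2:

[(1, 1, 0), (5, 3, 2)]


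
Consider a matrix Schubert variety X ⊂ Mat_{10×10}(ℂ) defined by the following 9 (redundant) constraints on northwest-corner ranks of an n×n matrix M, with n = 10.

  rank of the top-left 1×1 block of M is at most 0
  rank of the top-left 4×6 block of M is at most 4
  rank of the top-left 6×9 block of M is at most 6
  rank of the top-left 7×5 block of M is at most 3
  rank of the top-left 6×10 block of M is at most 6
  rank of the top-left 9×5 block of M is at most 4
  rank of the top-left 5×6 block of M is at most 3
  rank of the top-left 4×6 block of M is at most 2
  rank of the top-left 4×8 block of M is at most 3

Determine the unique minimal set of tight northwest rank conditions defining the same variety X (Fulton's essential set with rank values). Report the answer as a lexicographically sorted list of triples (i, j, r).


The tightest implied rank at each (i,j), from the 9 conditions:

  i=1: 0 1 1 1 1 1 1 1 1 1
  i=2: 1 2 2 2 2 2 2 2 2 2
  i=3: 1 2 2 2 2 2 3 3 3 3
  i=4: 1 2 2 2 2 2 3 3 4 4
  i=5: 1 2 3 3 3 3 4 4 5 5
  i=6: 1 2 3 3 3 4 5 5 6 6
  i=7: 1 2 3 3 3 4 5 6 7 7
  i=8: 1 2 3 4 4 5 6 7 8 8
  i=9: 1 2 3 4 4 5 6 7 8 9
  i=10: 1 2 3 4 5 6 7 8 9 10

reading off 1-entries of Δ²R: w = (2, 1, 7, 9, 3, 6, 8, 4, 10, 5).

D(w) has 15 cells with 5 SE-corners; essential set:

[(1, 1, 0), (4, 6, 2), (4, 8, 3), (7, 5, 3), (9, 5, 4)]


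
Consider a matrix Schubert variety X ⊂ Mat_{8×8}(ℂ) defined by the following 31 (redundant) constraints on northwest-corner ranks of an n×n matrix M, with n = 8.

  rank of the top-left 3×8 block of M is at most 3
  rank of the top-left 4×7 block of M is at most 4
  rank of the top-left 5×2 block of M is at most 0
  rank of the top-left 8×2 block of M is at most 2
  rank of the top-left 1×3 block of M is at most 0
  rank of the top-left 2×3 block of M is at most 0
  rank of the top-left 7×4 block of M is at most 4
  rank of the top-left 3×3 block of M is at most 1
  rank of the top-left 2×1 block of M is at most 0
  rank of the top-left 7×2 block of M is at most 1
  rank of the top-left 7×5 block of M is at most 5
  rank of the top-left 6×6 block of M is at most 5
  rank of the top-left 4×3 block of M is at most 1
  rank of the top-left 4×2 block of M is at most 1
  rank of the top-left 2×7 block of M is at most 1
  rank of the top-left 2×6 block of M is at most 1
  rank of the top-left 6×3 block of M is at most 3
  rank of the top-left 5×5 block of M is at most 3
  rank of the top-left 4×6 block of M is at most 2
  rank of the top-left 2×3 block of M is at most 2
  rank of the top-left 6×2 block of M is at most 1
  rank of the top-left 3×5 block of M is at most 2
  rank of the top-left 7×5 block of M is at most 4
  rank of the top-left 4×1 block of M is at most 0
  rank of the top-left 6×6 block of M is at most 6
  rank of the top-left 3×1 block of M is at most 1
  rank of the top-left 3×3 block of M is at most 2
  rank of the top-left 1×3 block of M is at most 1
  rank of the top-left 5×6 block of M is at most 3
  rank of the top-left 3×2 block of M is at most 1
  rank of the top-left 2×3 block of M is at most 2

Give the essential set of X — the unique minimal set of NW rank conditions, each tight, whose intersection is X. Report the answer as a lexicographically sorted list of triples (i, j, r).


The tightest implied rank at each (i,j), from the 31 conditions:

  R[1]: 0 | 0 | 0 | 1 | 1 | 1 | 1 | 1
  R[2]: 0 | 0 | 0 | 1 | 1 | 1 | 1 | 2
  R[3]: 0 | 0 | 1 | 2 | 2 | 2 | 2 | 3
  R[4]: 0 | 0 | 1 | 2 | 2 | 2 | 3 | 4
  R[5]: 0 | 0 | 1 | 2 | 3 | 3 | 4 | 5
  R[6]: 1 | 1 | 2 | 3 | 4 | 4 | 5 | 6
  R[7]: 1 | 1 | 2 | 3 | 4 | 5 | 6 | 7
  R[8]: 1 | 2 | 3 | 4 | 5 | 6 | 7 | 8

hence w(1..8) = (4, 8, 3, 7, 5, 1, 6, 2).

D(w) has 18 cells with 5 SE-corners; essential set:

[(2, 3, 0), (2, 7, 1), (4, 6, 2), (5, 2, 0), (7, 2, 1)]


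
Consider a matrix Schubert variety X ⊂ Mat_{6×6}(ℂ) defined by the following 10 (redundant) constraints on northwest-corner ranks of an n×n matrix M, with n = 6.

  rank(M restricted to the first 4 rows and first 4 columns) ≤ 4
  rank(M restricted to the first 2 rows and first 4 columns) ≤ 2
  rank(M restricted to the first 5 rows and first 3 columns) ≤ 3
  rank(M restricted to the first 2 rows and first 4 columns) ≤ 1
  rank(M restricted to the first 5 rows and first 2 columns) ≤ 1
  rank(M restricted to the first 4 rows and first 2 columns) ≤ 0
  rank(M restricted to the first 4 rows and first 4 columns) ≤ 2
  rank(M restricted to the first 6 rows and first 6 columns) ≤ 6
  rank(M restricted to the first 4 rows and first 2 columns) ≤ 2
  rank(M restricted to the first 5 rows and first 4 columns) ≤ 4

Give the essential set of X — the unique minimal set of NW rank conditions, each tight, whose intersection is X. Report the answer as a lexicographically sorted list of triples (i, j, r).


The tightest implied rank at each (i,j), from the 10 conditions:

  0  0  1  1  1  1
  0  0  1  1  2  2
  0  0  1  2  3  3
  0  0  1  2  3  4
  1  1  2  3  4  5
  1  2  3  4  5  6

so w = (3, 5, 4, 6, 1, 2).

Rothe diagram D(w) (9 cells), 2 SE-corners (essential conditions):

[(2, 4, 1), (4, 2, 0)]


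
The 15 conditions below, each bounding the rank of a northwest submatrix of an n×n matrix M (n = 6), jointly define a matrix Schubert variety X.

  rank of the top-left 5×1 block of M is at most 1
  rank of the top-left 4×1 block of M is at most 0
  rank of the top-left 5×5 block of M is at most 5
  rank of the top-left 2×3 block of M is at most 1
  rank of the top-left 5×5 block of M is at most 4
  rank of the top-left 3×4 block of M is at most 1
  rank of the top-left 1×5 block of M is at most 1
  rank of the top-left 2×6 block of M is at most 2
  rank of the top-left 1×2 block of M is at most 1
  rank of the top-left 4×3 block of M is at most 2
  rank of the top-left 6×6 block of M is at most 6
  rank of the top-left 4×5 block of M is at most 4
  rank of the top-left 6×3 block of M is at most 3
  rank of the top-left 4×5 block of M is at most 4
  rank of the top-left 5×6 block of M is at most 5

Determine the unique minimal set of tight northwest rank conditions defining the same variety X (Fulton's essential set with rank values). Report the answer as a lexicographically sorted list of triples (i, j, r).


Recovering R(i,j) via the rank-extension bound from the 15 conditions:

  0, 1, 1, 1, 1, 1
  0, 1, 1, 1, 2, 2
  0, 1, 1, 1, 2, 3
  0, 1, 2, 2, 3, 4
  1, 2, 3, 3, 4, 5
  1, 2, 3, 4, 5, 6

the unique w with this rank table is (2, 5, 6, 3, 1, 4).

ℓ(w)=8; the 2 essential cells (i,j,r):

[(3, 4, 1), (4, 1, 0)]


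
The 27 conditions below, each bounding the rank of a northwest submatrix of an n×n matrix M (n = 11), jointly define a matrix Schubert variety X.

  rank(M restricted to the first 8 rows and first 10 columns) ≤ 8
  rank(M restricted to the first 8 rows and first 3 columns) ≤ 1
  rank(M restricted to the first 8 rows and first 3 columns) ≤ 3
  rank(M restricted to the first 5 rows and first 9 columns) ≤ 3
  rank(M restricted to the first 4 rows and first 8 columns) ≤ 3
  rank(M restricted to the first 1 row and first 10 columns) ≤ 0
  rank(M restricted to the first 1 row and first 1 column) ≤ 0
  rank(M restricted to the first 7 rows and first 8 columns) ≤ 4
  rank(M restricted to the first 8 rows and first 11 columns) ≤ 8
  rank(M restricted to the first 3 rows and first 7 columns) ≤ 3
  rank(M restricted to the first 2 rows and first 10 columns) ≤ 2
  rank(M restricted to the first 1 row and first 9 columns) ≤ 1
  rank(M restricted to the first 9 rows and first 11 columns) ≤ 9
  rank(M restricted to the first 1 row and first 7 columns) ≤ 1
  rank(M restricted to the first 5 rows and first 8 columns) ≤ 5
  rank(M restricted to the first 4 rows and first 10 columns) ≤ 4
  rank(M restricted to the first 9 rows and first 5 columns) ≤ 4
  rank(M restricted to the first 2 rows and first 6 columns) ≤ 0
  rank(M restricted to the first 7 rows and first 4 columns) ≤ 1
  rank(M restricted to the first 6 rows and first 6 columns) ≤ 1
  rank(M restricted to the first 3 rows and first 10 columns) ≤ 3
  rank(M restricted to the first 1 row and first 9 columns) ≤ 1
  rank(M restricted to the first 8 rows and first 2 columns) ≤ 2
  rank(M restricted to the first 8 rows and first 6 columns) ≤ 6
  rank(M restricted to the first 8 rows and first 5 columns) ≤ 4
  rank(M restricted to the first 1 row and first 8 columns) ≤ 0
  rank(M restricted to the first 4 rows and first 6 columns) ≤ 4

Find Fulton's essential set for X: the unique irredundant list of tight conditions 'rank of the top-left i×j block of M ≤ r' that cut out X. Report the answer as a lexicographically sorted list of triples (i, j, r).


Reconstructing r_w from the 27 given conditions:

  row 1: 0  0  0  0  0  0  0  0  0  0  1
  row 2: 0  0  0  0  0  0  1  1  1  1  2
  row 3: 1  1  1  1  1  1  2  2  2  2  3
  row 4: 1  1  1  1  1  1  2  3  3  3  4
  row 5: 1  1  1  1  1  1  2  3  3  4  5
  row 6: 1  1  1  1  1  1  2  3  4  5  6
  row 7: 1  1  1  1  2  2  3  4  5  6  7
  row 8: 1  1  1  2  3  3  4  5  6  7  8
  row 9: 1  2  2  3  4  4  5  6  7  8  9
  row 10: 1  2  3  4  5  5  6  7  8  9  10
  row 11: 1  2  3  4  5  6  7  8  9  10  11

so w = (11, 7, 1, 8, 10, 9, 5, 4, 2, 3, 6).

ℓ(w)=37; the 6 essential cells (i,j,r):

[(1, 10, 0), (2, 6, 0), (5, 9, 3), (6, 6, 1), (7, 4, 1), (8, 3, 1)]


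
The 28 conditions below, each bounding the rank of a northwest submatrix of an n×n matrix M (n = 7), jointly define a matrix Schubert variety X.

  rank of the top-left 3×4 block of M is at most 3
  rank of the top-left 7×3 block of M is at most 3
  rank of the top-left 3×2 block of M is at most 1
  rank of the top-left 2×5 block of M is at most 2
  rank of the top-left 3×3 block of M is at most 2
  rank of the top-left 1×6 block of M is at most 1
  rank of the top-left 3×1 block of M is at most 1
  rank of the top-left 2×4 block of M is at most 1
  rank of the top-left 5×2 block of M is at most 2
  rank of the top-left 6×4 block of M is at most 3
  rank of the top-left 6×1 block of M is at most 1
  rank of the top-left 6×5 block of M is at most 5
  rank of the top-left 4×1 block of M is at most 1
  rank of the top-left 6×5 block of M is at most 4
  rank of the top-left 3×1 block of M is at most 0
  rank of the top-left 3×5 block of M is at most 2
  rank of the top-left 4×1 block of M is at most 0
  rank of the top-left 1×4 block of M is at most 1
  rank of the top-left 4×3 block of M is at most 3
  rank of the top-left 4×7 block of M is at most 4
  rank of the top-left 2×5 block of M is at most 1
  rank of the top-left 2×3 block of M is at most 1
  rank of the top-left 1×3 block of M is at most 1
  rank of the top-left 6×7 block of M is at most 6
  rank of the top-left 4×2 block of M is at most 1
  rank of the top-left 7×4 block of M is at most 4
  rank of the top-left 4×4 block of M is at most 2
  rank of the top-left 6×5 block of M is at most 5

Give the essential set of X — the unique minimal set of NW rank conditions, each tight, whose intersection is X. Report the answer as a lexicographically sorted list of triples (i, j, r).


Propagating the 28 rank bounds to every northwest block:

  i=1: 0, 1, 1, 1, 1, 1, 1
  i=2: 0, 1, 1, 1, 1, 2, 2
  i=3: 0, 1, 2, 2, 2, 3, 3
  i=4: 0, 1, 2, 2, 3, 4, 4
  i=5: 1, 2, 3, 3, 4, 5, 5
  i=6: 1, 2, 3, 3, 4, 5, 6
  i=7: 1, 2, 3, 4, 5, 6, 7

second differences of R give the permutation w = (2, 6, 3, 5, 1, 7, 4).

Rothe diagram D(w) (9 cells), 4 SE-corners (essential conditions):

[(2, 5, 1), (4, 1, 0), (4, 4, 2), (6, 4, 3)]


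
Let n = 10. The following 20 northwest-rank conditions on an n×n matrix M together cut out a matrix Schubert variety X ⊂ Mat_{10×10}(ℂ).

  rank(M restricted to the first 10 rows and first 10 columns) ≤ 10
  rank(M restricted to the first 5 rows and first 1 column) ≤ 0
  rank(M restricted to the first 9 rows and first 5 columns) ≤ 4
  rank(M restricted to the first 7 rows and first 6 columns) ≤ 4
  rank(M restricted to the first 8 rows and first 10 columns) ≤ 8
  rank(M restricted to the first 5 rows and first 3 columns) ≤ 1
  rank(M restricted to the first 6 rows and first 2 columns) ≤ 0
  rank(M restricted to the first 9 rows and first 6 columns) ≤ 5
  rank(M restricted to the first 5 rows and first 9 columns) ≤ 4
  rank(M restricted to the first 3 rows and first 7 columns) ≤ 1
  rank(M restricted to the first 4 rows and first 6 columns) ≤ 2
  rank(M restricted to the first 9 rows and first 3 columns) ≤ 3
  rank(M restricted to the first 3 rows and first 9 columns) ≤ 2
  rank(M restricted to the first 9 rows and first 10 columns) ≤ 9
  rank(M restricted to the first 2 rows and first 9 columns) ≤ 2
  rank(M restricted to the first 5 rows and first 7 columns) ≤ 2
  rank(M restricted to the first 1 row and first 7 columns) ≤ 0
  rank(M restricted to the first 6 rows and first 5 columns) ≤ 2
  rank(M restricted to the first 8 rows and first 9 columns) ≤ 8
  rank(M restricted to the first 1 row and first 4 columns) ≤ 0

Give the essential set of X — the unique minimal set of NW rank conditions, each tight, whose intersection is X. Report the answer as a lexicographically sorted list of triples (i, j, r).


Recovering R(i,j) via the rank-extension bound from the 20 conditions:

  i=1: 0, 0, 0, 0, 0, 0, 0, 1, 1, 1
  i=2: 0, 0, 1, 1, 1, 1, 1, 2, 2, 2
  i=3: 0, 0, 1, 1, 1, 1, 1, 2, 2, 3
  i=4: 0, 0, 1, 2, 2, 2, 2, 3, 3, 4
  i=5: 0, 0, 1, 2, 2, 2, 2, 3, 4, 5
  i=6: 0, 0, 1, 2, 2, 3, 3, 4, 5, 6
  i=7: 1, 1, 2, 3, 3, 4, 4, 5, 6, 7
  i=8: 1, 2, 3, 4, 4, 5, 5, 6, 7, 8
  i=9: 1, 2, 3, 4, 4, 5, 6, 7, 8, 9
  i=10: 1, 2, 3, 4, 5, 6, 7, 8, 9, 10

the unique w with this rank table is (8, 3, 10, 4, 9, 6, 1, 2, 7, 5).

|D(w)|=27, |Ess(w)|=7:

[(1, 7, 0), (3, 7, 1), (3, 9, 2), (5, 7, 2), (6, 2, 0), (6, 5, 2), (9, 5, 4)]


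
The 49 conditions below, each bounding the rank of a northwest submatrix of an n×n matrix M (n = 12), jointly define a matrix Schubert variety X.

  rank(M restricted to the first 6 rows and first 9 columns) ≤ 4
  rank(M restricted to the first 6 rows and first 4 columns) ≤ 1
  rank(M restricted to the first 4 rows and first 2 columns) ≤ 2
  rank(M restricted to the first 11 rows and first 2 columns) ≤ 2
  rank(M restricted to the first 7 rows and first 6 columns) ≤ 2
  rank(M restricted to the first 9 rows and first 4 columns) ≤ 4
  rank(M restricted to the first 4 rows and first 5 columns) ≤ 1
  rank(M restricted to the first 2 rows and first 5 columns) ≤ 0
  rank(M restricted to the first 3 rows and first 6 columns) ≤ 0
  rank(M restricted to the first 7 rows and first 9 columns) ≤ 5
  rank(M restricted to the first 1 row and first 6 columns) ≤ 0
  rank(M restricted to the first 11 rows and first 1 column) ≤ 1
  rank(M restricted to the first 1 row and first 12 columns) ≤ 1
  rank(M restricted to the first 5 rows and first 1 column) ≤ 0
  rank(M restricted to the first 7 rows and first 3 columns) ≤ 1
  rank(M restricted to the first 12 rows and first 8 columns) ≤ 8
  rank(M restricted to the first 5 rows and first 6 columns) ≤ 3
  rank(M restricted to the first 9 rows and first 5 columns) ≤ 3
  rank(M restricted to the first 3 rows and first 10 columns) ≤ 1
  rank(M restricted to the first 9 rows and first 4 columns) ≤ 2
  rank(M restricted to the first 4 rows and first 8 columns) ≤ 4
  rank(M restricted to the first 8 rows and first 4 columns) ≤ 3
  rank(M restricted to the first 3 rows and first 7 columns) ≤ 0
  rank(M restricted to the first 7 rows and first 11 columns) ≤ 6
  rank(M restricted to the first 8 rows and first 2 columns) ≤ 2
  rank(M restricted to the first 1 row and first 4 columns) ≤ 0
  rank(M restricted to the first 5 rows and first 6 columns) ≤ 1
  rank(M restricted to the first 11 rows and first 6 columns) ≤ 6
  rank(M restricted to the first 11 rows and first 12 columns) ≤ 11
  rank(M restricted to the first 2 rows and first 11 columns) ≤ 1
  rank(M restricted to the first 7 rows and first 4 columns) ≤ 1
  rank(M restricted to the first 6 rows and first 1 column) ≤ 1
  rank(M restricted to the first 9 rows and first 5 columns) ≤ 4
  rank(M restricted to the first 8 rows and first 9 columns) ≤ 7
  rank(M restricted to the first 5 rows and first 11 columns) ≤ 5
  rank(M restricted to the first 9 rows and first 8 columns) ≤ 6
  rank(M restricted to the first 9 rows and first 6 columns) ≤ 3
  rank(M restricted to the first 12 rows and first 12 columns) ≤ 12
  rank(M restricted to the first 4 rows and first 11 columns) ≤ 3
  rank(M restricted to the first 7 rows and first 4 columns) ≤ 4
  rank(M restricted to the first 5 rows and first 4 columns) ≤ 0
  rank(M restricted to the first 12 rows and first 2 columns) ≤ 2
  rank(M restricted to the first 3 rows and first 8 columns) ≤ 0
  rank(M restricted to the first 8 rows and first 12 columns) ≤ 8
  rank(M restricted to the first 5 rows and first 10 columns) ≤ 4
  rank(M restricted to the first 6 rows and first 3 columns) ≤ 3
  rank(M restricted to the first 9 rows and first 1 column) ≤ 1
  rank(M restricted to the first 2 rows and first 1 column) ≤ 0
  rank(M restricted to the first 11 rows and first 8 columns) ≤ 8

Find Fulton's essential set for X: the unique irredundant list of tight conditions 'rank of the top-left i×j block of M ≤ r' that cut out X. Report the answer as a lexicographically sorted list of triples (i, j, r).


Computing R[i][j] = min implied NW-rank bound (n=12, 49 conditions):

  row 1: 0 | 0 | 0 | 0 | 0 | 0 | 0 | 0 | 1 | 1 | 1 | 1
  row 2: 0 | 0 | 0 | 0 | 0 | 0 | 0 | 0 | 1 | 1 | 1 | 2
  row 3: 0 | 0 | 0 | 0 | 0 | 0 | 0 | 0 | 1 | 1 | 2 | 3
  row 4: 0 | 0 | 0 | 0 | 1 | 1 | 1 | 1 | 2 | 2 | 3 | 4
  row 5: 0 | 0 | 0 | 0 | 1 | 1 | 2 | 2 | 3 | 3 | 4 | 5
  row 6: 1 | 1 | 1 | 1 | 2 | 2 | 3 | 3 | 4 | 4 | 5 | 6
  row 7: 1 | 1 | 1 | 1 | 2 | 2 | 3 | 4 | 5 | 5 | 6 | 7
  row 8: 1 | 2 | 2 | 2 | 3 | 3 | 4 | 5 | 6 | 6 | 7 | 8
  row 9: 1 | 2 | 2 | 2 | 3 | 3 | 4 | 5 | 6 | 7 | 8 | 9
  row 10: 1 | 2 | 3 | 3 | 4 | 4 | 5 | 6 | 7 | 8 | 9 | 10
  row 11: 1 | 2 | 3 | 4 | 5 | 5 | 6 | 7 | 8 | 9 | 10 | 11
  row 12: 1 | 2 | 3 | 4 | 5 | 6 | 7 | 8 | 9 | 10 | 11 | 12

the unique w with this rank table is (9, 12, 11, 5, 7, 1, 8, 2, 10, 3, 4, 6).

Fulton essential set (9 of the 43 Rothe cells):

[(2, 11, 1), (3, 8, 0), (3, 10, 1), (5, 4, 0), (5, 6, 1), (7, 4, 1), (7, 6, 2), (9, 4, 2), (9, 6, 3)]


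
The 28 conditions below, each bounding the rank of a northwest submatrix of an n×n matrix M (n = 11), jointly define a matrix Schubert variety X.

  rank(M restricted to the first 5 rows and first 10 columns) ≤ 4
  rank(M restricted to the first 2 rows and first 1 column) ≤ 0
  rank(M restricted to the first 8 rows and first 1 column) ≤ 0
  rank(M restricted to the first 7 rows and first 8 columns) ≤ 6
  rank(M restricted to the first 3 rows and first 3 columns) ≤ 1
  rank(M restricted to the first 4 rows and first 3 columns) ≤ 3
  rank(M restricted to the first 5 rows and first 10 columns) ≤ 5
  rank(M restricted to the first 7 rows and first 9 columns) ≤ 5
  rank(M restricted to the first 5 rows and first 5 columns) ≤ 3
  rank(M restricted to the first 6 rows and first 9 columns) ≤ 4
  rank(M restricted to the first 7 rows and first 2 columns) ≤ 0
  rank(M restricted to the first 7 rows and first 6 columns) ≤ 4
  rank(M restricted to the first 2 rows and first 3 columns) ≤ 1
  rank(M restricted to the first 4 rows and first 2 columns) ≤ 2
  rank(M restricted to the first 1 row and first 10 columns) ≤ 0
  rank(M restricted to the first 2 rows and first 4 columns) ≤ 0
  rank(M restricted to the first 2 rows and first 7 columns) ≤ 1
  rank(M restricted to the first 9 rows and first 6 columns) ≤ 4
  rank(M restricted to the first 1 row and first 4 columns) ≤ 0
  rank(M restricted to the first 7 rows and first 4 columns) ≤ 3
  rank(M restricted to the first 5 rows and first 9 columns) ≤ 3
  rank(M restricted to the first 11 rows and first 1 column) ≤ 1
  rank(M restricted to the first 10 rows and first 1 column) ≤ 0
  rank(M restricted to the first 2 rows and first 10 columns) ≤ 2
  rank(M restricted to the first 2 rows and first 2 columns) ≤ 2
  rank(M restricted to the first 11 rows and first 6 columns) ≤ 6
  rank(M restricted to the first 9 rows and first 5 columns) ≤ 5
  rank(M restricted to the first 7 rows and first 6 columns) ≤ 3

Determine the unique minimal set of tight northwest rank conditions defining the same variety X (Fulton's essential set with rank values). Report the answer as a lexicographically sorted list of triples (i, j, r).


Rank table r_w(11×11) implied by the 28 constraints:

  row 1: 0, 0, 0, 0, 0, 0, 0, 0, 0, 0, 1
  row 2: 0, 0, 0, 0, 1, 1, 1, 1, 1, 1, 2
  row 3: 0, 0, 1, 1, 2, 2, 2, 2, 2, 2, 3
  row 4: 0, 0, 1, 2, 3, 3, 3, 3, 3, 3, 4
  row 5: 0, 0, 1, 2, 3, 3, 3, 3, 3, 4, 5
  row 6: 0, 0, 1, 2, 3, 3, 4, 4, 4, 5, 6
  row 7: 0, 0, 1, 2, 3, 3, 4, 5, 5, 6, 7
  row 8: 0, 1, 2, 3, 4, 4, 5, 6, 6, 7, 8
  row 9: 0, 1, 2, 3, 4, 4, 5, 6, 7, 8, 9
  row 10: 0, 1, 2, 3, 4, 5, 6, 7, 8, 9, 10
  row 11: 1, 2, 3, 4, 5, 6, 7, 8, 9, 10, 11

giving w = (11, 5, 3, 4, 10, 7, 8, 2, 9, 6, 1) via Δ²R.

Fulton essential set (7 of the 34 Rothe cells):

[(1, 10, 0), (2, 4, 0), (5, 9, 3), (7, 2, 0), (7, 6, 3), (9, 6, 4), (10, 1, 0)]
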